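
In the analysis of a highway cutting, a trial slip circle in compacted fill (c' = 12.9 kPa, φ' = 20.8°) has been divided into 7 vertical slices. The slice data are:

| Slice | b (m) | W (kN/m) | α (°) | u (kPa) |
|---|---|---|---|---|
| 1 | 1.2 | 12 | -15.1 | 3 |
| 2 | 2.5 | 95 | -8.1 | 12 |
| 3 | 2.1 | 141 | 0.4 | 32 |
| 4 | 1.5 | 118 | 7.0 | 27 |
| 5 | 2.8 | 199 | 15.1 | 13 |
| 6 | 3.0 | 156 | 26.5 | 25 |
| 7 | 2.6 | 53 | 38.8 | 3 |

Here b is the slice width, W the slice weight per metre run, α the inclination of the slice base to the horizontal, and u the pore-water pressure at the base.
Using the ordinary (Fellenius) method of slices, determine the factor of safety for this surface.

Ordinary method of slices: FS = Σ[c'·Δl_i + (W_i cosα_i − u_i·Δl_i)·tanφ'] / Σ W_i sinα_i, with Δl_i = b_i / cosα_i.
Slice 1: Δl = 1.2/cos(-15.1°) = 1.243 m; N'_1 = 12·cos(-15.1°) − 3·1.243 = 7.9; c'Δl = 16.03; W sinα = -3.1
Slice 2: Δl = 2.5/cos(-8.1°) = 2.525 m; N'_2 = 95·cos(-8.1°) − 12·2.525 = 63.7; c'Δl = 32.57; W sinα = -13.4
Slice 3: Δl = 2.1/cos0.4° = 2.100 m; N'_3 = 141·cos0.4° − 32·2.100 = 73.8; c'Δl = 27.09; W sinα = 1.0
Slice 4: Δl = 1.5/cos7.0° = 1.511 m; N'_4 = 118·cos7.0° − 27·1.511 = 76.3; c'Δl = 19.50; W sinα = 14.4
Slice 5: Δl = 2.8/cos15.1° = 2.900 m; N'_5 = 199·cos15.1° − 13·2.900 = 154.4; c'Δl = 37.41; W sinα = 51.8
Slice 6: Δl = 3.0/cos26.5° = 3.352 m; N'_6 = 156·cos26.5° − 25·3.352 = 55.8; c'Δl = 43.24; W sinα = 69.6
Slice 7: Δl = 2.6/cos38.8° = 3.336 m; N'_7 = 53·cos38.8° − 3·3.336 = 31.3; c'Δl = 43.04; W sinα = 33.2
Σc'Δl = 218.9 kN/m; ΣN' = 463.2 kN/m; ΣW sinα = 153.5 kN/m
Resisting = 218.9 + 463.2·tan20.8° = 218.9 + 176.0 = 394.9 kN/m
FS = 394.9 / 153.5 = 2.572

FS = 2.57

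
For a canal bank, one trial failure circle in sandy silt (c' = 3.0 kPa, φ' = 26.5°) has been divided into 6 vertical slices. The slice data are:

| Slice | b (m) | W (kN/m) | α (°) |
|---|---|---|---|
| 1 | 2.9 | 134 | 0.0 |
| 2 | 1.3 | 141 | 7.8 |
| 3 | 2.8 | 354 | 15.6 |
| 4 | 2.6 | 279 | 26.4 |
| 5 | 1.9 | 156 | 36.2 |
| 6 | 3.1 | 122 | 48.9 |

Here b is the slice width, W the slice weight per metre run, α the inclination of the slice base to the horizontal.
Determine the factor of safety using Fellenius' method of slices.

Ordinary method of slices: FS = Σ[c'·Δl_i + (W_i cosα_i)·tanφ'] / Σ W_i sinα_i, with Δl_i = b_i / cosα_i.
Slice 1: Δl = 2.9/cos0.0° = 2.900 m; N'_1 = 134·cos0.0° = 134.0; c'Δl = 8.70; W sinα = 0.0
Slice 2: Δl = 1.3/cos7.8° = 1.312 m; N'_2 = 141·cos7.8° = 139.7; c'Δl = 3.94; W sinα = 19.1
Slice 3: Δl = 2.8/cos15.6° = 2.907 m; N'_3 = 354·cos15.6° = 341.0; c'Δl = 8.72; W sinα = 95.2
Slice 4: Δl = 2.6/cos26.4° = 2.903 m; N'_4 = 279·cos26.4° = 249.9; c'Δl = 8.71; W sinα = 124.1
Slice 5: Δl = 1.9/cos36.2° = 2.355 m; N'_5 = 156·cos36.2° = 125.9; c'Δl = 7.06; W sinα = 92.1
Slice 6: Δl = 3.1/cos48.9° = 4.716 m; N'_6 = 122·cos48.9° = 80.2; c'Δl = 14.15; W sinα = 91.9
Σc'Δl = 51.3 kN/m; ΣN' = 1070.6 kN/m; ΣW sinα = 422.5 kN/m
Resisting = 51.3 + 1070.6·tan26.5° = 51.3 + 533.8 = 585.1 kN/m
FS = 585.1 / 422.5 = 1.385

FS = 1.38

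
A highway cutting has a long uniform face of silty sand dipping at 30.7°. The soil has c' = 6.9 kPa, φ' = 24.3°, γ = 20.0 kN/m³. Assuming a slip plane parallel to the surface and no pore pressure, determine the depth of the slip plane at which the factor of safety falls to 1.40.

Setting FS = 1.40 in FS = [c' + γz cos²β tanφ'] / [γz sinβ cosβ] and solving for z:
z = c' / [γ cosβ (FS·sinβ − cosβ·tanφ')]
  = 6.9 / [20.0·cos30.7°·(1.40·sin30.7° − cos30.7°·tan24.3°)]
  = 6.9 / [20.0·0.8599·(1.40·0.5105 − 0.8599·0.4515)]
  = 6.9 / 5.6152 = 1.229 m

z = 1.23 m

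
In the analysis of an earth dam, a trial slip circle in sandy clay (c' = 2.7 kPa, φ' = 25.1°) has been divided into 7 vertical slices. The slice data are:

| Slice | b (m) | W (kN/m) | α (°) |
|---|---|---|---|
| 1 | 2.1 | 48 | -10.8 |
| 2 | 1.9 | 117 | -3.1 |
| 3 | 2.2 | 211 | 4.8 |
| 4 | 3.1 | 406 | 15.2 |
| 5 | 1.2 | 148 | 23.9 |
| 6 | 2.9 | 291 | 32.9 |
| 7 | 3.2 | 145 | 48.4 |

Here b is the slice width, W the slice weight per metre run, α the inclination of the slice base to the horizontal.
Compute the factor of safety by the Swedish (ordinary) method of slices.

FS = 1.45

Ordinary method of slices: FS = Σ[c'·Δl_i + (W_i cosα_i)·tanφ'] / Σ W_i sinα_i, with Δl_i = b_i / cosα_i.
Slice 1: Δl = 2.1/cos(-10.8°) = 2.138 m; N'_1 = 48·cos(-10.8°) = 47.1; c'Δl = 5.77; W sinα = -9.0
Slice 2: Δl = 1.9/cos(-3.1°) = 1.903 m; N'_2 = 117·cos(-3.1°) = 116.8; c'Δl = 5.14; W sinα = -6.3
Slice 3: Δl = 2.2/cos4.8° = 2.208 m; N'_3 = 211·cos4.8° = 210.3; c'Δl = 5.96; W sinα = 17.7
Slice 4: Δl = 3.1/cos15.2° = 3.212 m; N'_4 = 406·cos15.2° = 391.8; c'Δl = 8.67; W sinα = 106.4
Slice 5: Δl = 1.2/cos23.9° = 1.313 m; N'_5 = 148·cos23.9° = 135.3; c'Δl = 3.54; W sinα = 60.0
Slice 6: Δl = 2.9/cos32.9° = 3.454 m; N'_6 = 291·cos32.9° = 244.3; c'Δl = 9.33; W sinα = 158.1
Slice 7: Δl = 3.2/cos48.4° = 4.820 m; N'_7 = 145·cos48.4° = 96.3; c'Δl = 13.01; W sinα = 108.4
Σc'Δl = 51.4 kN/m; ΣN' = 1241.9 kN/m; ΣW sinα = 435.2 kN/m
Resisting = 51.4 + 1241.9·tan25.1° = 51.4 + 581.8 = 633.2 kN/m
FS = 633.2 / 435.2 = 1.455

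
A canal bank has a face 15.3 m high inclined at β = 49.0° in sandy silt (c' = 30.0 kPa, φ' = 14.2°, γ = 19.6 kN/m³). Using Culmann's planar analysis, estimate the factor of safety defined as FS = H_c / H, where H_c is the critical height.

H_c = (4c'/γ) · sinβ cosφ' / [1 − cos(β − φ')]
    = (4·30.0/19.6) · sin49.0°·cos14.2° / [1 − cos34.8°]
    = 6.122 · 0.7316 / 0.1789 = 25.05 m
FS = H_c / H = 25.05 / 15.3 = 1.637

FS = 1.64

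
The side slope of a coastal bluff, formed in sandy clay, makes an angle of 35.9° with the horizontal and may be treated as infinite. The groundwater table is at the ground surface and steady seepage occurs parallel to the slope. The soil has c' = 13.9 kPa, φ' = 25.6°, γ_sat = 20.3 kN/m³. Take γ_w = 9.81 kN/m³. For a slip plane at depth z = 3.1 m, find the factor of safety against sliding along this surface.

FS = 0.81

With seepage parallel to the slope and the water table at the surface, the effective normal stress on the slip plane uses the buoyant unit weight γ' = γ_sat − γ_w while the driving shear stress uses γ_sat:
FS = [c' + γ' z cos²β tanφ'] / [γ_sat z sinβ cosβ]
γ' = 20.3 − 9.81 = 10.49 kN/m³
Numerator = 13.9 + 10.49·3.1·cos²35.9°·tan25.6° = 13.9 + 10.49·3.1·0.6562·0.4791 = 24.123 kPa
Denominator = 20.3·3.1·sin35.9°·cos35.9° = 20.3·3.1·0.5864·0.8100 = 29.891 kPa
FS = 24.123 / 29.891 = 0.807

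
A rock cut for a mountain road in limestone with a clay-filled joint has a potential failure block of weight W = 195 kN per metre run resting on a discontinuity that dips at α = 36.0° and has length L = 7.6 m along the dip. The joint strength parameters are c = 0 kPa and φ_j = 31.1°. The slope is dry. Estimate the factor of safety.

FS = 0.83

Resolving the block weight along and normal to the plane and applying the Mohr–Coulomb strength on the joint:
N' = W cosα = 195·cos36.0° = 157.8 kN/m
Driving force T = W sinα = 195·sin36.0° = 114.6 kN/m
Resisting force R = c·L + N'·tanφ_j = 0·7.6 + 157.8·tan31.1° = 0.0 + 95.2 = 95.2 kN/m
FS = R / T = 95.2 / 114.6 = 0.830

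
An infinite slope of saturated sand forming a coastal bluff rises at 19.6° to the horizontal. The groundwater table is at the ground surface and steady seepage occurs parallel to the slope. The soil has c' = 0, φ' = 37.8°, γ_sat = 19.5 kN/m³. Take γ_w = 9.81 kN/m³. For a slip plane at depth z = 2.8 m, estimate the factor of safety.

FS = 1.08

With seepage parallel to the slope and the water table at the surface, the effective normal stress on the slip plane uses the buoyant unit weight γ' = γ_sat − γ_w while the driving shear stress uses γ_sat:
FS = [c' + γ' z cos²β tanφ'] / [γ_sat z sinβ cosβ]
(For c' = 0 this reduces to FS = (γ'/γ_sat)·tanφ'/tanβ.)
γ' = 19.5 − 9.81 = 9.69 kN/m³
Numerator = 0.0 + 9.69·2.8·cos²19.6°·tan37.8° = 0.0 + 9.69·2.8·0.8875·0.7757 = 18.678 kPa
Denominator = 19.5·2.8·sin19.6°·cos19.6° = 19.5·2.8·0.3355·0.9421 = 17.254 kPa
FS = 18.678 / 17.254 = 1.082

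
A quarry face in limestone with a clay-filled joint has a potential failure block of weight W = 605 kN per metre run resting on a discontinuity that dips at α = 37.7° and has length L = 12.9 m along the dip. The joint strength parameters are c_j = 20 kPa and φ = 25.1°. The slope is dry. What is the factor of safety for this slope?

FS = 1.30

Resolving the block weight along and normal to the plane and applying the Mohr–Coulomb strength on the joint:
N' = W cosα = 605·cos37.7° = 478.7 kN/m
Driving force T = W sinα = 605·sin37.7° = 370.0 kN/m
Resisting force R = c_j·L + N'·tanφ = 20·12.9 + 478.7·tan25.1° = 258.0 + 224.2 = 482.2 kN/m
FS = R / T = 482.2 / 370.0 = 1.303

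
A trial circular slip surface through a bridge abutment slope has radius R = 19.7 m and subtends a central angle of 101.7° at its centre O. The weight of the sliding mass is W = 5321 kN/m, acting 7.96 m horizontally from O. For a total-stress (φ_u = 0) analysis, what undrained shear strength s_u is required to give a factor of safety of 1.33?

FS = s_u·L_a·R / (W·d), so s_u = FS·W·d / (L_a·R).
Arc length L_a = R·θ = 19.7·(101.7°·π/180) = 19.7·1.7750 = 34.97 m
s_u = 1.33·5321·7.96 / (34.97·19.7) = 56332.4 / 688.86 = 81.78 kPa

s_u = 81.8 kPa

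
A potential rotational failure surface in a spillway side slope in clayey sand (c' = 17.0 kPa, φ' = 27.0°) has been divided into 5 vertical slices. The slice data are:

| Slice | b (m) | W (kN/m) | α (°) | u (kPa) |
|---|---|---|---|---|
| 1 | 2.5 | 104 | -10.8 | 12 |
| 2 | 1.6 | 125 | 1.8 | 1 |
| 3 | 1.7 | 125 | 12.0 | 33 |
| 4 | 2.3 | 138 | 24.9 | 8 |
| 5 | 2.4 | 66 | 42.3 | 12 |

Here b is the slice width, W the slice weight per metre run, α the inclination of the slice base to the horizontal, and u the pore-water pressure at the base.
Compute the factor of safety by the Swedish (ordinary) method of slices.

Ordinary method of slices: FS = Σ[c'·Δl_i + (W_i cosα_i − u_i·Δl_i)·tanφ'] / Σ W_i sinα_i, with Δl_i = b_i / cosα_i.
Slice 1: Δl = 2.5/cos(-10.8°) = 2.545 m; N'_1 = 104·cos(-10.8°) − 12·2.545 = 71.6; c'Δl = 43.27; W sinα = -19.5
Slice 2: Δl = 1.6/cos1.8° = 1.601 m; N'_2 = 125·cos1.8° − 1·1.601 = 123.3; c'Δl = 27.21; W sinα = 3.9
Slice 3: Δl = 1.7/cos12.0° = 1.738 m; N'_3 = 125·cos12.0° − 33·1.738 = 64.9; c'Δl = 29.55; W sinα = 26.0
Slice 4: Δl = 2.3/cos24.9° = 2.536 m; N'_4 = 138·cos24.9° − 8·2.536 = 104.9; c'Δl = 43.11; W sinα = 58.1
Slice 5: Δl = 2.4/cos42.3° = 3.245 m; N'_5 = 66·cos42.3° − 12·3.245 = 9.9; c'Δl = 55.16; W sinα = 44.4
Σc'Δl = 198.3 kN/m; ΣN' = 374.6 kN/m; ΣW sinα = 112.9 kN/m
Resisting = 198.3 + 374.6·tan27.0° = 198.3 + 190.9 = 389.2 kN/m
FS = 389.2 / 112.9 = 3.446

FS = 3.45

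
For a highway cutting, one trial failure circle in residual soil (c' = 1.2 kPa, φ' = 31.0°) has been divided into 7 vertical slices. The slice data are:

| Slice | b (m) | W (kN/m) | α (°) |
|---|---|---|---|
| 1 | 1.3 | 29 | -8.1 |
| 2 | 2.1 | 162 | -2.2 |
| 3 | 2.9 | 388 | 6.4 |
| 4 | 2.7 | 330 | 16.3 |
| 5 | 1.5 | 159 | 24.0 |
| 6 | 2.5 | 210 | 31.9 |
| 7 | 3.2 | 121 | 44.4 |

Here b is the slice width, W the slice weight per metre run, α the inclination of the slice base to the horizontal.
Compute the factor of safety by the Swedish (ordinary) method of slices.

FS = 2.09

Ordinary method of slices: FS = Σ[c'·Δl_i + (W_i cosα_i)·tanφ'] / Σ W_i sinα_i, with Δl_i = b_i / cosα_i.
Slice 1: Δl = 1.3/cos(-8.1°) = 1.313 m; N'_1 = 29·cos(-8.1°) = 28.7; c'Δl = 1.58; W sinα = -4.1
Slice 2: Δl = 2.1/cos(-2.2°) = 2.102 m; N'_2 = 162·cos(-2.2°) = 161.9; c'Δl = 2.52; W sinα = -6.2
Slice 3: Δl = 2.9/cos6.4° = 2.918 m; N'_3 = 388·cos6.4° = 385.6; c'Δl = 3.50; W sinα = 43.2
Slice 4: Δl = 2.7/cos16.3° = 2.813 m; N'_4 = 330·cos16.3° = 316.7; c'Δl = 3.38; W sinα = 92.6
Slice 5: Δl = 1.5/cos24.0° = 1.642 m; N'_5 = 159·cos24.0° = 145.3; c'Δl = 1.97; W sinα = 64.7
Slice 6: Δl = 2.5/cos31.9° = 2.945 m; N'_6 = 210·cos31.9° = 178.3; c'Δl = 3.53; W sinα = 111.0
Slice 7: Δl = 3.2/cos44.4° = 4.479 m; N'_7 = 121·cos44.4° = 86.5; c'Δl = 5.37; W sinα = 84.7
Σc'Δl = 21.9 kN/m; ΣN' = 1302.9 kN/m; ΣW sinα = 385.9 kN/m
Resisting = 21.9 + 1302.9·tan31.0° = 21.9 + 782.9 = 804.7 kN/m
FS = 804.7 / 385.9 = 2.085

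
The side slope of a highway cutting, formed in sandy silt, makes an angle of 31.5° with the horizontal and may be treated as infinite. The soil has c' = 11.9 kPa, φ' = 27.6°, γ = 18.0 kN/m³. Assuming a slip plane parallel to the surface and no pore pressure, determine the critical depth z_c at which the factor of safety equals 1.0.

Setting FS = 1.00 in FS = [c' + γz cos²β tanφ'] / [γz sinβ cosβ] and solving for z:
z = c' / [γ cosβ (FS·sinβ − cosβ·tanφ')]
  = 11.9 / [18.0·cos31.5°·(1.00·sin31.5° − cos31.5°·tan27.6°)]
  = 11.9 / [18.0·0.8526·(1.00·0.5225 − 0.8526·0.5228)]
  = 11.9 / 1.1779 = 10.103 m

z_c = 10.10 m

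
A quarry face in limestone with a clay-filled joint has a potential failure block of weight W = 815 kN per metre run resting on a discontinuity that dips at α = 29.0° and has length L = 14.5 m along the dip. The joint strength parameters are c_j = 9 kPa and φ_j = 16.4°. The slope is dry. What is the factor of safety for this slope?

Resolving the block weight along and normal to the plane and applying the Mohr–Coulomb strength on the joint:
N' = W cosα = 815·cos29.0° = 712.8 kN/m
Driving force T = W sinα = 815·sin29.0° = 395.1 kN/m
Resisting force R = c_j·L + N'·tanφ_j = 9·14.5 + 712.8·tan16.4° = 130.5 + 209.8 = 340.3 kN/m
FS = R / T = 340.3 / 395.1 = 0.861

FS = 0.86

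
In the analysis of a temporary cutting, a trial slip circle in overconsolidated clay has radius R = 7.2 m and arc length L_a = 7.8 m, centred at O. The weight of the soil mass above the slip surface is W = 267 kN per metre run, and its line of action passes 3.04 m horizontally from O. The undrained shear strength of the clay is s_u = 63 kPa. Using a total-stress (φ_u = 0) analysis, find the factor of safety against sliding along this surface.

Taking moments about the centre O, the resisting moment is provided by the undrained shear strength acting along the arc:
M_R = s_u·L_a·R = 63·7.80·7.2 = 3538.1 kN·m/m
M_D = W·d = 267·3.04 = 811.7 kN·m/m
FS = M_R / M_D = 3538.1 / 811.7 = 4.359

FS = 4.36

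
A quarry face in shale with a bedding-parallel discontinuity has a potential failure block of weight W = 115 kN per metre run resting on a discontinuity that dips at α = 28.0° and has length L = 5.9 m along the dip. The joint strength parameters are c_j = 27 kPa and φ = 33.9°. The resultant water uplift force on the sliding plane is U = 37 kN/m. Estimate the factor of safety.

Resolving the block weight along and normal to the plane and applying the Mohr–Coulomb strength on the joint:
N' = W cosα − U = 115·cos28.0° − 37 = 64.5 kN/m
Driving force T = W sinα = 115·sin28.0° = 54.0 kN/m
Resisting force R = c_j·L + N'·tanφ = 27·5.9 + 64.5·tan33.9° = 159.3 + 43.4 = 202.7 kN/m
FS = R / T = 202.7 / 54.0 = 3.754

FS = 3.75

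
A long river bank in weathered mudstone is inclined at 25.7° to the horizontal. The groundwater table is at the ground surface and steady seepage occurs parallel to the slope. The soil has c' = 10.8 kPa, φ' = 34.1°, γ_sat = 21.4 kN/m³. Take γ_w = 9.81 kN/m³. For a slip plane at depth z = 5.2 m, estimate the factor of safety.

With seepage parallel to the slope and the water table at the surface, the effective normal stress on the slip plane uses the buoyant unit weight γ' = γ_sat − γ_w while the driving shear stress uses γ_sat:
FS = [c' + γ' z cos²β tanφ'] / [γ_sat z sinβ cosβ]
γ' = 21.4 − 9.81 = 11.59 kN/m³
Numerator = 10.8 + 11.59·5.2·cos²25.7°·tan34.1° = 10.8 + 11.59·5.2·0.8119·0.6771 = 43.931 kPa
Denominator = 21.4·5.2·sin25.7°·cos25.7° = 21.4·5.2·0.4337·0.9011 = 43.484 kPa
FS = 43.931 / 43.484 = 1.010

FS = 1.01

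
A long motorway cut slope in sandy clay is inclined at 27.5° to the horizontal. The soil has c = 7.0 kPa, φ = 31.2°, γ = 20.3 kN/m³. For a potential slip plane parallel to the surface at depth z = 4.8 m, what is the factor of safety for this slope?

For an infinite slope with a slip plane parallel to the surface (no pore pressure): FS = [c + γz cos²β tanφ] / [γz sinβ cosβ].
γz = 20.3·4.8 = 97.44 kN/m²
Numerator = 7.0 + 97.44·cos²27.5°·tan31.2° = 7.0 + 97.44·0.7868·0.6056 = 53.430 kPa
Denominator = 97.44·sin27.5°·cos27.5° = 97.44·0.4617·0.8870 = 39.909 kPa
FS = 53.430 / 39.909 = 1.339

FS = 1.34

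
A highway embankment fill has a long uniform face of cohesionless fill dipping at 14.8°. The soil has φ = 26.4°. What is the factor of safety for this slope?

FS = 1.88

For a dry cohesionless infinite slope the factor of safety is FS = tanφ / tanβ.
FS = tan26.4° / tan14.8° = 0.4964 / 0.2642 = 1.879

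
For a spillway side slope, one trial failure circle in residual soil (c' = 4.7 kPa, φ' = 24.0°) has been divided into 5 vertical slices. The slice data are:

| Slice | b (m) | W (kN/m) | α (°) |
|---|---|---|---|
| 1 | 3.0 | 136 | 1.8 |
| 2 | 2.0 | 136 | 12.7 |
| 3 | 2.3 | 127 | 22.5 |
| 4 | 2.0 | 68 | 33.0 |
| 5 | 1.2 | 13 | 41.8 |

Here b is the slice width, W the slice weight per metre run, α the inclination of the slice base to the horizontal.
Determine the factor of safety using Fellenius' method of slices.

FS = 1.99

Ordinary method of slices: FS = Σ[c'·Δl_i + (W_i cosα_i)·tanφ'] / Σ W_i sinα_i, with Δl_i = b_i / cosα_i.
Slice 1: Δl = 3.0/cos1.8° = 3.001 m; N'_1 = 136·cos1.8° = 135.9; c'Δl = 14.11; W sinα = 4.3
Slice 2: Δl = 2.0/cos12.7° = 2.050 m; N'_2 = 136·cos12.7° = 132.7; c'Δl = 9.64; W sinα = 29.9
Slice 3: Δl = 2.3/cos22.5° = 2.490 m; N'_3 = 127·cos22.5° = 117.3; c'Δl = 11.70; W sinα = 48.6
Slice 4: Δl = 2.0/cos33.0° = 2.385 m; N'_4 = 68·cos33.0° = 57.0; c'Δl = 11.21; W sinα = 37.0
Slice 5: Δl = 1.2/cos41.8° = 1.610 m; N'_5 = 13·cos41.8° = 9.7; c'Δl = 7.57; W sinα = 8.7
Σc'Δl = 54.2 kN/m; ΣN' = 452.7 kN/m; ΣW sinα = 128.5 kN/m
Resisting = 54.2 + 452.7·tan24.0° = 54.2 + 201.5 = 255.8 kN/m
FS = 255.8 / 128.5 = 1.991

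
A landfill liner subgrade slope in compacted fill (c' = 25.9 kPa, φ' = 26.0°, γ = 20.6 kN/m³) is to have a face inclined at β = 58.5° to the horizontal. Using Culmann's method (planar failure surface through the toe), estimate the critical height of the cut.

Culmann's analysis gives the critical failure plane at α_cr = (β + φ')/2 = (58.5 + 26.0)/2 = 42.2°, and the critical height
H_c = (4c'/γ) · sinβ cosφ' / [1 − cos(β − φ')]
    = (4·25.9/20.6) · sin58.5°·cos26.0° / [1 − cos(32.5°)]
    = 5.029 · 0.8526·0.8988 / [1 − 0.8434]
    = 5.029 · 0.7663 / 0.1566
    = 24.61 m

H_c = 24.61 m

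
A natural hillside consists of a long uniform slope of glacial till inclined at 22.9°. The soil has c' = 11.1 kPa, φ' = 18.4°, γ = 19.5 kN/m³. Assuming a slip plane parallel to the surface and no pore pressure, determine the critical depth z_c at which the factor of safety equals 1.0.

Setting FS = 1.00 in FS = [c' + γz cos²β tanφ'] / [γz sinβ cosβ] and solving for z:
z = c' / [γ cosβ (FS·sinβ − cosβ·tanφ')]
  = 11.1 / [19.5·cos22.9°·(1.00·sin22.9° − cos22.9°·tan18.4°)]
  = 11.1 / [19.5·0.9212·(1.00·0.3891 − 0.9212·0.3327)]
  = 11.1 / 1.4853 = 7.473 m

z_c = 7.47 m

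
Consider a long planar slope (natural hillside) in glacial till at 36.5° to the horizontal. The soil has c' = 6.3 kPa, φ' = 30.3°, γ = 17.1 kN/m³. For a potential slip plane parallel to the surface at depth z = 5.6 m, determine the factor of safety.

For an infinite slope with a slip plane parallel to the surface (no pore pressure): FS = [c' + γz cos²β tanφ'] / [γz sinβ cosβ].
γz = 17.1·5.6 = 95.76 kN/m²
Numerator = 6.3 + 95.76·cos²36.5°·tan30.3° = 6.3 + 95.76·0.6462·0.5844 = 42.459 kPa
Denominator = 95.76·sin36.5°·cos36.5° = 95.76·0.5948·0.8039 = 45.788 kPa
FS = 42.459 / 45.788 = 0.927

FS = 0.93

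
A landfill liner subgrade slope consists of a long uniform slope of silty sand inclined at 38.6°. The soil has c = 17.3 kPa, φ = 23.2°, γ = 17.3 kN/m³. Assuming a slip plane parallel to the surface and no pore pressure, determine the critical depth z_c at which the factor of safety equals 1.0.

Setting FS = 1.00 in FS = [c + γz cos²β tanφ] / [γz sinβ cosβ] and solving for z:
z = c / [γ cosβ (FS·sinβ − cosβ·tanφ)]
  = 17.3 / [17.3·cos38.6°·(1.00·sin38.6° − cos38.6°·tan23.2°)]
  = 17.3 / [17.3·0.7815·(1.00·0.6239 − 0.7815·0.4286)]
  = 17.3 / 3.9063 = 4.429 m

z_c = 4.43 m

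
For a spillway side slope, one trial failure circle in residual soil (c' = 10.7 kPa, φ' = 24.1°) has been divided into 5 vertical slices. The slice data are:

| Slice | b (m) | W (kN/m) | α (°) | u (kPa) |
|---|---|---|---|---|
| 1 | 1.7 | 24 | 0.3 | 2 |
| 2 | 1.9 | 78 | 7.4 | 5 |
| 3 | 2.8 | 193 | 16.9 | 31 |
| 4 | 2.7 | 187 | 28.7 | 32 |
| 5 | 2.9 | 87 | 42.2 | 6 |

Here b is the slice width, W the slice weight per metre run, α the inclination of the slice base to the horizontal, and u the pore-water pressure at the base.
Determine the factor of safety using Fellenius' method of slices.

Ordinary method of slices: FS = Σ[c'·Δl_i + (W_i cosα_i − u_i·Δl_i)·tanφ'] / Σ W_i sinα_i, with Δl_i = b_i / cosα_i.
Slice 1: Δl = 1.7/cos0.3° = 1.700 m; N'_1 = 24·cos0.3° − 2·1.700 = 20.6; c'Δl = 18.19; W sinα = 0.1
Slice 2: Δl = 1.9/cos7.4° = 1.916 m; N'_2 = 78·cos7.4° − 5·1.916 = 67.8; c'Δl = 20.50; W sinα = 10.0
Slice 3: Δl = 2.8/cos16.9° = 2.926 m; N'_3 = 193·cos16.9° − 31·2.926 = 93.9; c'Δl = 31.31; W sinα = 56.1
Slice 4: Δl = 2.7/cos28.7° = 3.078 m; N'_4 = 187·cos28.7° − 32·3.078 = 65.5; c'Δl = 32.94; W sinα = 89.8
Slice 5: Δl = 2.9/cos42.2° = 3.915 m; N'_5 = 87·cos42.2° − 6·3.915 = 41.0; c'Δl = 41.89; W sinα = 58.4
Σc'Δl = 144.8 kN/m; ΣN' = 288.8 kN/m; ΣW sinα = 214.5 kN/m
Resisting = 144.8 + 288.8·tan24.1° = 144.8 + 129.2 = 274.0 kN/m
FS = 274.0 / 214.5 = 1.277

FS = 1.28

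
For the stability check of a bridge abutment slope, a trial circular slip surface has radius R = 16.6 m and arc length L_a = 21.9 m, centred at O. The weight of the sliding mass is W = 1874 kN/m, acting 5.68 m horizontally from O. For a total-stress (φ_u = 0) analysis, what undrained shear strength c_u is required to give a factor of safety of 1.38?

FS = c_u·L_a·R / (W·d), so c_u = FS·W·d / (L_a·R).
c_u = 1.38·1874·5.68 / (21.90·16.6) = 14689.2 / 363.54 = 40.41 kPa

c_u = 40.4 kPa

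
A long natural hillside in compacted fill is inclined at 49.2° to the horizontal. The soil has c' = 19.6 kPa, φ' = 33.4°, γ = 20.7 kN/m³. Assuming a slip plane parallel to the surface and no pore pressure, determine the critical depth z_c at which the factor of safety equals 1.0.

Setting FS = 1.00 in FS = [c' + γz cos²β tanφ'] / [γz sinβ cosβ] and solving for z:
z = c' / [γ cosβ (FS·sinβ − cosβ·tanφ')]
  = 19.6 / [20.7·cos49.2°·(1.00·sin49.2° − cos49.2°·tan33.4°)]
  = 19.6 / [20.7·0.6534·(1.00·0.7570 − 0.6534·0.6594)]
  = 19.6 / 4.4114 = 4.443 m

z_c = 4.44 m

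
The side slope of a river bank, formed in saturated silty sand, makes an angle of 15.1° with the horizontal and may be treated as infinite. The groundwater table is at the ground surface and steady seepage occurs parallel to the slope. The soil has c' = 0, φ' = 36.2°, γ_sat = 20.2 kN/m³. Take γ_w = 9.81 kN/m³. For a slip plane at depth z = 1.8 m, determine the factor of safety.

With seepage parallel to the slope and the water table at the surface, the effective normal stress on the slip plane uses the buoyant unit weight γ' = γ_sat − γ_w while the driving shear stress uses γ_sat:
FS = [c' + γ' z cos²β tanφ'] / [γ_sat z sinβ cosβ]
(For c' = 0 this reduces to FS = (γ'/γ_sat)·tanφ'/tanβ.)
γ' = 20.2 − 9.81 = 10.39 kN/m³
Numerator = 0.0 + 10.39·1.8·cos²15.1°·tan36.2° = 0.0 + 10.39·1.8·0.9321·0.7319 = 12.759 kPa
Denominator = 20.2·1.8·sin15.1°·cos15.1° = 20.2·1.8·0.2605·0.9655 = 9.145 kPa
FS = 12.759 / 9.145 = 1.395

FS = 1.40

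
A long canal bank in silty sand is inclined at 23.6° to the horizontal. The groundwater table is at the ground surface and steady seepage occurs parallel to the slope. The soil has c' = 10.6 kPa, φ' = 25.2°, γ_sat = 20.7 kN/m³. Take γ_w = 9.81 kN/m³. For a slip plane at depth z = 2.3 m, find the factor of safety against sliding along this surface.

FS = 1.17

With seepage parallel to the slope and the water table at the surface, the effective normal stress on the slip plane uses the buoyant unit weight γ' = γ_sat − γ_w while the driving shear stress uses γ_sat:
FS = [c' + γ' z cos²β tanφ'] / [γ_sat z sinβ cosβ]
γ' = 20.7 − 9.81 = 10.89 kN/m³
Numerator = 10.6 + 10.89·2.3·cos²23.6°·tan25.2° = 10.6 + 10.89·2.3·0.8397·0.4706 = 20.497 kPa
Denominator = 20.7·2.3·sin23.6°·cos23.6° = 20.7·2.3·0.4003·0.9164 = 17.466 kPa
FS = 20.497 / 17.466 = 1.174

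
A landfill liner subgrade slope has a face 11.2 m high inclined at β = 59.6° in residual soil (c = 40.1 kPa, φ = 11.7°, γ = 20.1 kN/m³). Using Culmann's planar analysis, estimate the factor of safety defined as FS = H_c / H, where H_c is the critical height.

FS = 1.83

H_c = (4c/γ) · sinβ cosφ / [1 − cos(β − φ)]
    = (4·40.1/20.1) · sin59.6°·cos11.7° / [1 − cos47.9°]
    = 7.980 · 0.8446 / 0.3296 = 20.45 m
FS = H_c / H = 20.45 / 11.2 = 1.826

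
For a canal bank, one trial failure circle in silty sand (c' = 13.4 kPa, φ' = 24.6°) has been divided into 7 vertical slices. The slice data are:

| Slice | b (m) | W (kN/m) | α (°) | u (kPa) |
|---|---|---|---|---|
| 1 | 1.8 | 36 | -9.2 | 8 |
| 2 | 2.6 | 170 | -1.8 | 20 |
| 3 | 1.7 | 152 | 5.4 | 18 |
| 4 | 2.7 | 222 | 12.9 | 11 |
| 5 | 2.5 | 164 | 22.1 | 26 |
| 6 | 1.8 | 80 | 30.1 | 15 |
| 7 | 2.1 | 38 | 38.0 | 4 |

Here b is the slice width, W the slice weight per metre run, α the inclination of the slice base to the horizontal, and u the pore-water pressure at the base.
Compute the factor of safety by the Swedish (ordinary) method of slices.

FS = 2.73

Ordinary method of slices: FS = Σ[c'·Δl_i + (W_i cosα_i − u_i·Δl_i)·tanφ'] / Σ W_i sinα_i, with Δl_i = b_i / cosα_i.
Slice 1: Δl = 1.8/cos(-9.2°) = 1.823 m; N'_1 = 36·cos(-9.2°) − 8·1.823 = 20.9; c'Δl = 24.43; W sinα = -5.8
Slice 2: Δl = 2.6/cos(-1.8°) = 2.601 m; N'_2 = 170·cos(-1.8°) − 20·2.601 = 117.9; c'Δl = 34.86; W sinα = -5.3
Slice 3: Δl = 1.7/cos5.4° = 1.708 m; N'_3 = 152·cos5.4° − 18·1.708 = 120.6; c'Δl = 22.88; W sinα = 14.3
Slice 4: Δl = 2.7/cos12.9° = 2.770 m; N'_4 = 222·cos12.9° − 11·2.770 = 185.9; c'Δl = 37.12; W sinα = 49.6
Slice 5: Δl = 2.5/cos22.1° = 2.698 m; N'_5 = 164·cos22.1° − 26·2.698 = 81.8; c'Δl = 36.16; W sinα = 61.7
Slice 6: Δl = 1.8/cos30.1° = 2.081 m; N'_6 = 80·cos30.1° − 15·2.081 = 38.0; c'Δl = 27.88; W sinα = 40.1
Slice 7: Δl = 2.1/cos38.0° = 2.665 m; N'_7 = 38·cos38.0° − 4·2.665 = 19.3; c'Δl = 35.71; W sinα = 23.4
Σc'Δl = 219.0 kN/m; ΣN' = 584.4 kN/m; ΣW sinα = 178.0 kN/m
Resisting = 219.0 + 584.4·tan24.6° = 219.0 + 267.6 = 486.6 kN/m
FS = 486.6 / 178.0 = 2.734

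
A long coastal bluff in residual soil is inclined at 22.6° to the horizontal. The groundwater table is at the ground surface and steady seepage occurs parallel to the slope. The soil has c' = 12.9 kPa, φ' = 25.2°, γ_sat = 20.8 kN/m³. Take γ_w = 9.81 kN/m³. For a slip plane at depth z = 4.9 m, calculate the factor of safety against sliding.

With seepage parallel to the slope and the water table at the surface, the effective normal stress on the slip plane uses the buoyant unit weight γ' = γ_sat − γ_w while the driving shear stress uses γ_sat:
FS = [c' + γ' z cos²β tanφ'] / [γ_sat z sinβ cosβ]
γ' = 20.8 − 9.81 = 10.99 kN/m³
Numerator = 12.9 + 10.99·4.9·cos²22.6°·tan25.2° = 12.9 + 10.99·4.9·0.8523·0.4706 = 34.498 kPa
Denominator = 20.8·4.9·sin22.6°·cos22.6° = 20.8·4.9·0.3843·0.9232 = 36.160 kPa
FS = 34.498 / 36.160 = 0.954

FS = 0.95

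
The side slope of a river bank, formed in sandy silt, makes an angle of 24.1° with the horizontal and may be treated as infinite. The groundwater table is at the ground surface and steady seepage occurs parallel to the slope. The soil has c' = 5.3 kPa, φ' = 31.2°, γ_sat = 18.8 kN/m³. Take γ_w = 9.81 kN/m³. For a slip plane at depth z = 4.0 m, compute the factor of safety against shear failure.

FS = 0.84

With seepage parallel to the slope and the water table at the surface, the effective normal stress on the slip plane uses the buoyant unit weight γ' = γ_sat − γ_w while the driving shear stress uses γ_sat:
FS = [c' + γ' z cos²β tanφ'] / [γ_sat z sinβ cosβ]
γ' = 18.8 − 9.81 = 8.99 kN/m³
Numerator = 5.3 + 8.99·4.0·cos²24.1°·tan31.2° = 5.3 + 8.99·4.0·0.8333·0.6056 = 23.447 kPa
Denominator = 18.8·4.0·sin24.1°·cos24.1° = 18.8·4.0·0.4083·0.9128 = 28.030 kPa
FS = 23.447 / 28.030 = 0.836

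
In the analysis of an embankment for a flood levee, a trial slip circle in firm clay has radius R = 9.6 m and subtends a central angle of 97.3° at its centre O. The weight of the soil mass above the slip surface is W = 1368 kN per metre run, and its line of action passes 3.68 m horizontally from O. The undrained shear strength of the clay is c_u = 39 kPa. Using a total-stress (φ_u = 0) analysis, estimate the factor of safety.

Taking moments about the centre O, the resisting moment is provided by the undrained shear strength acting along the arc:
Arc length L_a = R·θ = 9.6·(97.3°·π/180) = 9.6·1.6982 = 16.30 m
M_R = c_u·L_a·R = 39·16.30·9.6 = 6103.8 kN·m/m
M_D = W·d = 1368·3.68 = 5034.2 kN·m/m
FS = M_R / M_D = 6103.8 / 5034.2 = 1.212

FS = 1.21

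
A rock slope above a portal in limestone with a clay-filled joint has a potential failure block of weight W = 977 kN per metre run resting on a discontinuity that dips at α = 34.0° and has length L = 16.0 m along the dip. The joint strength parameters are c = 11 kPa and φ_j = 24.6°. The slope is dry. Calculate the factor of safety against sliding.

FS = 1.00

Resolving the block weight along and normal to the plane and applying the Mohr–Coulomb strength on the joint:
N' = W cosα = 977·cos34.0° = 810.0 kN/m
Driving force T = W sinα = 977·sin34.0° = 546.3 kN/m
Resisting force R = c·L + N'·tanφ_j = 11·16.0 + 810.0·tan24.6° = 176.0 + 370.8 = 546.8 kN/m
FS = R / T = 546.8 / 546.3 = 1.001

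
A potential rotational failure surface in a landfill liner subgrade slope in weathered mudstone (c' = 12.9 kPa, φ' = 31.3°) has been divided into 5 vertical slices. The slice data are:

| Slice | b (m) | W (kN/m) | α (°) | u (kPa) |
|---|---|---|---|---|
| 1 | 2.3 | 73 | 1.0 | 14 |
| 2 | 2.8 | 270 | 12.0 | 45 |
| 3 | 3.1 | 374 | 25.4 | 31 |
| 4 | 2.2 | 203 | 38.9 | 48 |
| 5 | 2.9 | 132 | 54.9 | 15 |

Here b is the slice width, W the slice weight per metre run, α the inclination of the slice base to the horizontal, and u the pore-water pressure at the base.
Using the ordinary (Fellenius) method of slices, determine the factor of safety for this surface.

Ordinary method of slices: FS = Σ[c'·Δl_i + (W_i cosα_i − u_i·Δl_i)·tanφ'] / Σ W_i sinα_i, with Δl_i = b_i / cosα_i.
Slice 1: Δl = 2.3/cos1.0° = 2.300 m; N'_1 = 73·cos1.0° − 14·2.300 = 40.8; c'Δl = 29.67; W sinα = 1.3
Slice 2: Δl = 2.8/cos12.0° = 2.863 m; N'_2 = 270·cos12.0° − 45·2.863 = 135.3; c'Δl = 36.93; W sinα = 56.1
Slice 3: Δl = 3.1/cos25.4° = 3.432 m; N'_3 = 374·cos25.4° − 31·3.432 = 231.5; c'Δl = 44.27; W sinα = 160.4
Slice 4: Δl = 2.2/cos38.9° = 2.827 m; N'_4 = 203·cos38.9° − 48·2.827 = 22.3; c'Δl = 36.47; W sinα = 127.5
Slice 5: Δl = 2.9/cos54.9° = 5.043 m; N'_5 = 132·cos54.9° − 15·5.043 = 0.2; c'Δl = 65.06; W sinα = 108.0
Σc'Δl = 212.4 kN/m; ΣN' = 430.1 kN/m; ΣW sinα = 453.3 kN/m
Resisting = 212.4 + 430.1·tan31.3° = 212.4 + 261.5 = 473.9 kN/m
FS = 473.9 / 453.3 = 1.045

FS = 1.05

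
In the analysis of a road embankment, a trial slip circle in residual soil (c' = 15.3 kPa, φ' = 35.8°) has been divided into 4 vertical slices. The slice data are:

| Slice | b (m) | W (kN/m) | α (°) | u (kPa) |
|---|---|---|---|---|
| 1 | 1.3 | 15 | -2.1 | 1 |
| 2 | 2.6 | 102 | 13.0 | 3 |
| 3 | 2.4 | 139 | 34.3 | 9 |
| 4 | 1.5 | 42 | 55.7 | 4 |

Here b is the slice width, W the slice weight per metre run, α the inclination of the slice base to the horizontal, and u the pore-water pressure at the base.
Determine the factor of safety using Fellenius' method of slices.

Ordinary method of slices: FS = Σ[c'·Δl_i + (W_i cosα_i − u_i·Δl_i)·tanφ'] / Σ W_i sinα_i, with Δl_i = b_i / cosα_i.
Slice 1: Δl = 1.3/cos(-2.1°) = 1.301 m; N'_1 = 15·cos(-2.1°) − 1·1.301 = 13.7; c'Δl = 19.90; W sinα = -0.5
Slice 2: Δl = 2.6/cos13.0° = 2.668 m; N'_2 = 102·cos13.0° − 3·2.668 = 91.4; c'Δl = 40.83; W sinα = 22.9
Slice 3: Δl = 2.4/cos34.3° = 2.905 m; N'_3 = 139·cos34.3° − 9·2.905 = 88.7; c'Δl = 44.45; W sinα = 78.3
Slice 4: Δl = 1.5/cos55.7° = 2.662 m; N'_4 = 42·cos55.7° − 4·2.662 = 13.0; c'Δl = 40.73; W sinα = 34.7
Σc'Δl = 145.9 kN/m; ΣN' = 206.8 kN/m; ΣW sinα = 135.4 kN/m
Resisting = 145.9 + 206.8·tan35.8° = 145.9 + 149.1 = 295.0 kN/m
FS = 295.0 / 135.4 = 2.179

FS = 2.18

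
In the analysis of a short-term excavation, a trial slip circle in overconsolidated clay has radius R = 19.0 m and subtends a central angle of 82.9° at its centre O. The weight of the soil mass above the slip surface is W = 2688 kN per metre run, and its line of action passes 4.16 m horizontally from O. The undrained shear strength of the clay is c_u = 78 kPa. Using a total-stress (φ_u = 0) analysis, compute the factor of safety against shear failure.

FS = 3.64

Taking moments about the centre O, the resisting moment is provided by the undrained shear strength acting along the arc:
Arc length L_a = R·θ = 19.0·(82.9°·π/180) = 19.0·1.4469 = 27.49 m
M_R = c_u·L_a·R = 78·27.49·19.0 = 40741.2 kN·m/m
M_D = W·d = 2688·4.16 = 11182.1 kN·m/m
FS = M_R / M_D = 40741.2 / 11182.1 = 3.643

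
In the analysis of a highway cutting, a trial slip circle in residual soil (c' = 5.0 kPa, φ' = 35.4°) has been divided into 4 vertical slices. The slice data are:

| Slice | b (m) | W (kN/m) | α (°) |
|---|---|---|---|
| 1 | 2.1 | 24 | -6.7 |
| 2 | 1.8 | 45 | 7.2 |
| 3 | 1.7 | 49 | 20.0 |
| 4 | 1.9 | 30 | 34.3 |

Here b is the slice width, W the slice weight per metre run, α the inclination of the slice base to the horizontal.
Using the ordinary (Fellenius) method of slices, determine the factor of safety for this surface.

FS = 3.81

Ordinary method of slices: FS = Σ[c'·Δl_i + (W_i cosα_i)·tanφ'] / Σ W_i sinα_i, with Δl_i = b_i / cosα_i.
Slice 1: Δl = 2.1/cos(-6.7°) = 2.114 m; N'_1 = 24·cos(-6.7°) = 23.8; c'Δl = 10.57; W sinα = -2.8
Slice 2: Δl = 1.8/cos7.2° = 1.814 m; N'_2 = 45·cos7.2° = 44.6; c'Δl = 9.07; W sinα = 5.6
Slice 3: Δl = 1.7/cos20.0° = 1.809 m; N'_3 = 49·cos20.0° = 46.0; c'Δl = 9.05; W sinα = 16.8
Slice 4: Δl = 1.9/cos34.3° = 2.300 m; N'_4 = 30·cos34.3° = 24.8; c'Δl = 11.50; W sinα = 16.9
Σc'Δl = 40.2 kN/m; ΣN' = 139.3 kN/m; ΣW sinα = 36.5 kN/m
Resisting = 40.2 + 139.3·tan35.4° = 40.2 + 99.0 = 139.2 kN/m
FS = 139.2 / 36.5 = 3.813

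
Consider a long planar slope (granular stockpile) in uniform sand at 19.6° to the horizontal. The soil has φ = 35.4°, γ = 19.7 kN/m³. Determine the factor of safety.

For a dry cohesionless infinite slope the factor of safety is FS = tanφ / tanβ.
FS = tan35.4° / tan19.6° = 0.7107 / 0.3561 = 1.996

FS = 2.00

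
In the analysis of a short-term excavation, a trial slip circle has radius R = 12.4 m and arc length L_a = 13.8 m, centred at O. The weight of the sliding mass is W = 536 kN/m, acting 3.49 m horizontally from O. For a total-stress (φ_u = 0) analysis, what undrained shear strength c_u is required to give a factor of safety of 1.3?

FS = c_u·L_a·R / (W·d), so c_u = FS·W·d / (L_a·R).
c_u = 1.3·536·3.49 / (13.80·12.4) = 2431.8 / 171.12 = 14.21 kPa

c_u = 14.2 kPa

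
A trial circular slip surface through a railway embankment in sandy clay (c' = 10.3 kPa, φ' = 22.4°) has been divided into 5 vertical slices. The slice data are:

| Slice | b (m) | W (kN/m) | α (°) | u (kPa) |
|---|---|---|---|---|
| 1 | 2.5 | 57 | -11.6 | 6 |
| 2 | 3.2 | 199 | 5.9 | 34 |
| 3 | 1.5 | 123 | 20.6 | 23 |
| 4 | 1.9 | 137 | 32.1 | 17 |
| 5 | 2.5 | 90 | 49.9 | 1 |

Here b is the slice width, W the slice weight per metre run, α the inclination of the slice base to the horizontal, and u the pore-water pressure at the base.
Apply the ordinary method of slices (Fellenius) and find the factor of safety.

FS = 1.44

Ordinary method of slices: FS = Σ[c'·Δl_i + (W_i cosα_i − u_i·Δl_i)·tanφ'] / Σ W_i sinα_i, with Δl_i = b_i / cosα_i.
Slice 1: Δl = 2.5/cos(-11.6°) = 2.552 m; N'_1 = 57·cos(-11.6°) − 6·2.552 = 40.5; c'Δl = 26.29; W sinα = -11.5
Slice 2: Δl = 3.2/cos5.9° = 3.217 m; N'_2 = 199·cos5.9° − 34·3.217 = 88.6; c'Δl = 33.14; W sinα = 20.5
Slice 3: Δl = 1.5/cos20.6° = 1.602 m; N'_3 = 123·cos20.6° − 23·1.602 = 78.3; c'Δl = 16.51; W sinα = 43.3
Slice 4: Δl = 1.9/cos32.1° = 2.243 m; N'_4 = 137·cos32.1° − 17·2.243 = 77.9; c'Δl = 23.10; W sinα = 72.8
Slice 5: Δl = 2.5/cos49.9° = 3.881 m; N'_5 = 90·cos49.9° − 1·3.881 = 54.1; c'Δl = 39.98; W sinα = 68.8
Σc'Δl = 139.0 kN/m; ΣN' = 339.4 kN/m; ΣW sinα = 193.9 kN/m
Resisting = 139.0 + 339.4·tan22.4° = 139.0 + 139.9 = 278.9 kN/m
FS = 278.9 / 193.9 = 1.438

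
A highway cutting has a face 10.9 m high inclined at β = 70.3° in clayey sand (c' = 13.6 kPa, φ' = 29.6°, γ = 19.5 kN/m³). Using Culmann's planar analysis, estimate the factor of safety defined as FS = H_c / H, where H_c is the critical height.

H_c = (4c'/γ) · sinβ cosφ' / [1 − cos(β − φ')]
    = (4·13.6/19.5) · sin70.3°·cos29.6° / [1 − cos40.7°]
    = 2.790 · 0.8186 / 0.2419 = 9.44 m
FS = H_c / H = 9.44 / 10.9 = 0.866

FS = 0.87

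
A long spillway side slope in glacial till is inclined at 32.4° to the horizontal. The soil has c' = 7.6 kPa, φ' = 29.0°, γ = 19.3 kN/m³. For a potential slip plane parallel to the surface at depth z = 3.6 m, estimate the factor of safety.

FS = 1.12

For an infinite slope with a slip plane parallel to the surface (no pore pressure): FS = [c' + γz cos²β tanφ'] / [γz sinβ cosβ].
γz = 19.3·3.6 = 69.48 kN/m²
Numerator = 7.6 + 69.48·cos²32.4°·tan29.0° = 7.6 + 69.48·0.7129·0.5543 = 35.056 kPa
Denominator = 69.48·sin32.4°·cos32.4° = 69.48·0.5358·0.8443 = 31.434 kPa
FS = 35.056 / 31.434 = 1.115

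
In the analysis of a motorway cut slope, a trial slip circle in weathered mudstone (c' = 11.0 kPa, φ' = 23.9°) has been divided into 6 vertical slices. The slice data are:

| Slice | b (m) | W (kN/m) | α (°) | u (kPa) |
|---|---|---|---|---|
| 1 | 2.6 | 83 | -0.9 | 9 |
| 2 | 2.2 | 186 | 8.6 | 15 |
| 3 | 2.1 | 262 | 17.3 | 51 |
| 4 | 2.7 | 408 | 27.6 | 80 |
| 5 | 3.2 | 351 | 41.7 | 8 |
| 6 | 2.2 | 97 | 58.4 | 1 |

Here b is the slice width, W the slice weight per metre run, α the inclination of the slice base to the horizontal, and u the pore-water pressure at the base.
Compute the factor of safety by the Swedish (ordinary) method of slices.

FS = 0.87

Ordinary method of slices: FS = Σ[c'·Δl_i + (W_i cosα_i − u_i·Δl_i)·tanφ'] / Σ W_i sinα_i, with Δl_i = b_i / cosα_i.
Slice 1: Δl = 2.6/cos(-0.9°) = 2.600 m; N'_1 = 83·cos(-0.9°) − 9·2.600 = 59.6; c'Δl = 28.60; W sinα = -1.3
Slice 2: Δl = 2.2/cos8.6° = 2.225 m; N'_2 = 186·cos8.6° − 15·2.225 = 150.5; c'Δl = 24.48; W sinα = 27.8
Slice 3: Δl = 2.1/cos17.3° = 2.200 m; N'_3 = 262·cos17.3° − 51·2.200 = 138.0; c'Δl = 24.19; W sinα = 77.9
Slice 4: Δl = 2.7/cos27.6° = 3.047 m; N'_4 = 408·cos27.6° − 80·3.047 = 117.8; c'Δl = 33.51; W sinα = 189.0
Slice 5: Δl = 3.2/cos41.7° = 4.286 m; N'_5 = 351·cos41.7° − 8·4.286 = 227.8; c'Δl = 47.14; W sinα = 233.5
Slice 6: Δl = 2.2/cos58.4° = 4.199 m; N'_6 = 97·cos58.4° − 1·4.199 = 46.6; c'Δl = 46.18; W sinα = 82.6
Σc'Δl = 204.1 kN/m; ΣN' = 740.3 kN/m; ΣW sinα = 609.6 kN/m
Resisting = 204.1 + 740.3·tan23.9° = 204.1 + 328.1 = 532.2 kN/m
FS = 532.2 / 609.6 = 0.873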